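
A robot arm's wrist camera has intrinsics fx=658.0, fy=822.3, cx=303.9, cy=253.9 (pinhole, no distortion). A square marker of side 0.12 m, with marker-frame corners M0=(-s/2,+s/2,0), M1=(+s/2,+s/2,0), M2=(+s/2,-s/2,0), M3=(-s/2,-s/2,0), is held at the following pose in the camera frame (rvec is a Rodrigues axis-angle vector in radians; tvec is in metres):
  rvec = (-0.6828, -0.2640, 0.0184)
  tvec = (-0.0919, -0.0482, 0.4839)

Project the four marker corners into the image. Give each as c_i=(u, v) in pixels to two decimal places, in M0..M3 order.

c0=(82.06, 239.14) c1=(261.39, 262.11) c2=(257.12, 117.80) c3=(104.10, 90.21)

Intrinsics K: fx=658.0, fy=822.3, cx=303.9, cy=253.9
Marker side s = 0.12 m; corners in marker frame (Z=0):
  M0 = (-0.0600, +0.0600, 0)
  M1 = (+0.0600, +0.0600, 0)
  M2 = (+0.0600, -0.0600, 0)
  M3 = (-0.0600, -0.0600, 0)
rvec = (-0.6828, -0.2640, 0.0184), |rvec| = θ = 0.73229 rad = 41.957°
Rodrigues: sinθ=0.66858, 1−cosθ=0.25636; R = I + sinθ·[k]× + (1−cosθ)·[k]×²:
    [+0.96652 +0.06937 -0.24704]
    [+0.10297 +0.77696 +0.62107]
    [+0.23502 -0.62571 +0.74381]
t = (-0.0919, -0.0482, 0.4839) m
M0: Pc = R·M0+t = (-0.14573, -0.00776, +0.43226); u = 658.0·(-0.14573)/0.43226 + 303.9 = 82.0649, v = 822.3·(-0.00776)/0.43226 + 253.9 = 239.1367
M1: Pc = R·M1+t = (-0.02975, +0.00460, +0.46046); u = 658.0·(-0.02975)/0.46046 + 303.9 = 261.3922, v = 822.3·(+0.00460)/0.46046 + 253.9 = 262.1079
M2: Pc = R·M2+t = (-0.03807, -0.08864, +0.53554); u = 658.0·(-0.03807)/0.53554 + 303.9 = 257.1235, v = 822.3·(-0.08864)/0.53554 + 253.9 = 117.7988
M3: Pc = R·M3+t = (-0.15405, -0.10100, +0.50734); u = 658.0·(-0.15405)/0.50734 + 303.9 = 104.0990, v = 822.3·(-0.10100)/0.50734 + 253.9 = 90.2053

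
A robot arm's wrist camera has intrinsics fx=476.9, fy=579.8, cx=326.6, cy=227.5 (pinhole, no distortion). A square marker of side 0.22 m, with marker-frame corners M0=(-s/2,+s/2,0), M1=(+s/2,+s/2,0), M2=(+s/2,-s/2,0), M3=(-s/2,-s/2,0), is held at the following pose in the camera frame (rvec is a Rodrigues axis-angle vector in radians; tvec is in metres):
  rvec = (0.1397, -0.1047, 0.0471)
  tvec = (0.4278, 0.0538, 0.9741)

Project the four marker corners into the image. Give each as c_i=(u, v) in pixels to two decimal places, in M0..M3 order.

c0=(479.13, 321.39) c1=(579.66, 324.21) c2=(593.33, 197.25) c3=(489.96, 191.17)

Intrinsics K: fx=476.9, fy=579.8, cx=326.6, cy=227.5
Marker side s = 0.22 m; corners in marker frame (Z=0):
  M0 = (-0.1100, +0.1100, 0)
  M1 = (+0.1100, +0.1100, 0)
  M2 = (+0.1100, -0.1100, 0)
  M3 = (-0.1100, -0.1100, 0)
rvec = (0.1397, -0.1047, 0.0471), |rvec| = θ = 0.18082 rad = 10.360°
Rodrigues: sinθ=0.17984, 1−cosθ=0.01630; R = I + sinθ·[k]× + (1−cosθ)·[k]×²:
    [+0.99343 -0.05414 -0.10085]
    [+0.03955 +0.98916 -0.14140]
    [+0.10741 +0.13648 +0.98480]
t = (0.4278, 0.0538, 0.9741) m
M0: Pc = R·M0+t = (+0.31257, +0.15826, +0.97730); u = 476.9·(+0.31257)/0.97730 + 326.6 = 479.1263, v = 579.8·(+0.15826)/0.97730 + 227.5 = 321.3891
M1: Pc = R·M1+t = (+0.53112, +0.16696, +1.00093); u = 476.9·(+0.53112)/1.00093 + 326.6 = 579.6572, v = 579.8·(+0.16696)/1.00093 + 227.5 = 324.2127
M2: Pc = R·M2+t = (+0.54303, -0.05066, +0.97090); u = 476.9·(+0.54303)/0.97090 + 326.6 = 593.3333, v = 579.8·(-0.05066)/0.97090 + 227.5 = 197.2486
M3: Pc = R·M3+t = (+0.32448, -0.05936, +0.94727); u = 476.9·(+0.32448)/0.94727 + 326.6 = 489.9571, v = 579.8·(-0.05936)/0.94727 + 227.5 = 191.1683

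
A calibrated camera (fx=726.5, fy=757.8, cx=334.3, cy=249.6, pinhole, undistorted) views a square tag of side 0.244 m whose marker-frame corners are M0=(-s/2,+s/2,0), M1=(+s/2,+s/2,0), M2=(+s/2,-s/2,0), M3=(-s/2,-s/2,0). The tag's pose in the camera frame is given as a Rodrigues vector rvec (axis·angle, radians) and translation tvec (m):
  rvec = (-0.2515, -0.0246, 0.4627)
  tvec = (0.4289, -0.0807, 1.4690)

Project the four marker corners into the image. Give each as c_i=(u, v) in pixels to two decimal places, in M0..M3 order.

Intrinsics K: fx=726.5, fy=757.8, cx=334.3, cy=249.6
Marker side s = 0.244 m; corners in marker frame (Z=0):
  M0 = (-0.1220, +0.1220, 0)
  M1 = (+0.1220, +0.1220, 0)
  M2 = (+0.1220, -0.1220, 0)
  M3 = (-0.1220, -0.1220, 0)
rvec = (-0.2515, -0.0246, 0.4627), |rvec| = θ = 0.52721 rad = 30.207°
Rodrigues: sinθ=0.50312, 1−cosθ=0.13579; R = I + sinθ·[k]× + (1−cosθ)·[k]×²:
    [+0.89512 -0.43854 -0.08033]
    [+0.44458 +0.86451 +0.23445]
    [-0.03337 -0.24557 +0.96880]
t = (0.4289, -0.0807, 1.4690) m
M0: Pc = R·M0+t = (+0.26619, -0.02947, +1.44311); u = 726.5·(+0.26619)/1.44311 + 334.3 = 468.3091, v = 757.8·(-0.02947)/1.44311 + 249.6 = 234.1254
M1: Pc = R·M1+t = (+0.48460, +0.07901, +1.43497); u = 726.5·(+0.48460)/1.43497 + 334.3 = 579.6458, v = 757.8·(+0.07901)/1.43497 + 249.6 = 291.3245
M2: Pc = R·M2+t = (+0.59161, -0.13193, +1.49489); u = 726.5·(+0.59161)/1.49489 + 334.3 = 621.8142, v = 757.8·(-0.13193)/1.49489 + 249.6 = 182.7205
M3: Pc = R·M3+t = (+0.37320, -0.24041, +1.50303); u = 726.5·(+0.37320)/1.50303 + 334.3 = 514.6876, v = 757.8·(-0.24041)/1.50303 + 249.6 = 128.3900

c0=(468.31, 234.13) c1=(579.65, 291.32) c2=(621.81, 182.72) c3=(514.69, 128.39)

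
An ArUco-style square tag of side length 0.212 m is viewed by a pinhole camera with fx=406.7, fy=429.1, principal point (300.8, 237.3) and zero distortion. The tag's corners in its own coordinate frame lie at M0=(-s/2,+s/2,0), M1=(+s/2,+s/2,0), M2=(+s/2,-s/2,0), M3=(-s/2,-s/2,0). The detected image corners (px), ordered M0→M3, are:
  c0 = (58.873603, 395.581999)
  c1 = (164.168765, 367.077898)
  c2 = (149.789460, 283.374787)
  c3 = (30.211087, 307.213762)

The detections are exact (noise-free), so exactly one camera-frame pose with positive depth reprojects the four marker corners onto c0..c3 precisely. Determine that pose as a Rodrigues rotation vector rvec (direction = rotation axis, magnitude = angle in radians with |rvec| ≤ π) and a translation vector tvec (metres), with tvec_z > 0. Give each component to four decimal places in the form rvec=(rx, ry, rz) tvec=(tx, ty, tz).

rvec=(0.4491, -0.3894, -0.0814) tvec=(-0.4080, 0.2018, 0.8424)

Intrinsics K: fx=406.7, fy=429.1, cx=300.8, cy=237.3
Marker side s = 0.212 m; corners in marker frame (Z=0):
  M0 = (-0.1060, +0.1060, 0)
  M1 = (+0.1060, +0.1060, 0)
  M2 = (+0.1060, -0.1060, 0)
  M3 = (-0.1060, -0.1060, 0)
Detected image corners:
  c0 = (58.873603, 395.581999) px
  c1 = (164.168765, 367.077898) px
  c2 = (149.789460, 283.374787) px
  c3 = (30.211087, 307.213762) px
Planar DLT: solve 8×8 A·h = b for H (H[2,2]=1):
  H  [+570.21478 +152.42943 +103.82059]
  H  [+15.98558 +581.26227 +340.10900]
  H  [+0.41395 +0.51998 +1.00000]
B = K⁻¹H; ‖b₁‖=1.187042, ‖b₂‖=1.187042; λ = 2/(‖b₁‖+‖b₂‖) = 0.842430, sign → tz>0 ⇒ λ=+0.842430
r₁ = λ·B[:,0] = (+0.92321,-0.16146,+0.34872); r₂ = λ·B[:,1] = (-0.00825,+0.89891,+0.43805)
r₃ = r₁×r₂ = (-0.38420,-0.40729,+0.82856); SVD([r₁ r₂ r₃]) → R = UVᵀ:
  R  [+0.92321 -0.00825 -0.38420]
  R  [-0.16146 +0.89891 -0.40729]
  R  [+0.34872 +0.43805 +0.82856]
t = (-0.40802, +0.20184, +0.84243) m
tr R = 2.650685; θ = arccos((tr R − 1)/2) = 0.599988 rad = 34.377°
axis k = ((R−Rᵀ)₃₂, (R−Rᵀ)₁₃, (R−Rᵀ)₂₁) / (2 sinθ) = (+0.748573, -0.649022, -0.135679)
rvec = θ·k = (+0.449135, -0.389406, -0.081406)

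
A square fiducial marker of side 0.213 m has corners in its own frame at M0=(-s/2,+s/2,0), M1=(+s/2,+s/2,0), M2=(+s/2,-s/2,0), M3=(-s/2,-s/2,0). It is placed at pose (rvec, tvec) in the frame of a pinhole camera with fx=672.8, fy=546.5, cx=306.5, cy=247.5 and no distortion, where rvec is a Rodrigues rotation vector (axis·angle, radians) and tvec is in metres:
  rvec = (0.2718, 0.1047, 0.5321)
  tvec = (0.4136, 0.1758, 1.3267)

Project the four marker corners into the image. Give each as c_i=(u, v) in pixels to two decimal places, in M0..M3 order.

c0=(440.34, 331.55) c1=(531.70, 376.11) c2=(596.04, 307.68) c3=(500.15, 261.38)

Intrinsics K: fx=672.8, fy=546.5, cx=306.5, cy=247.5
Marker side s = 0.213 m; corners in marker frame (Z=0):
  M0 = (-0.1065, +0.1065, 0)
  M1 = (+0.1065, +0.1065, 0)
  M2 = (+0.1065, -0.1065, 0)
  M3 = (-0.1065, -0.1065, 0)
rvec = (0.2718, 0.1047, 0.5321), |rvec| = θ = 0.60660 rad = 34.756°
Rodrigues: sinθ=0.57008, 1−cosθ=0.17841; R = I + sinθ·[k]× + (1−cosθ)·[k]×²:
    [+0.85741 -0.48626 +0.16852]
    [+0.51386 +0.82690 -0.22842]
    [-0.02827 +0.28245 +0.95887]
t = (0.4136, 0.1758, 1.3267) m
M0: Pc = R·M0+t = (+0.27050, +0.20914, +1.35979); u = 672.8·(+0.27050)/1.35979 + 306.5 = 440.3379, v = 546.5·(+0.20914)/1.35979 + 247.5 = 331.5530
M1: Pc = R·M1+t = (+0.45313, +0.31859, +1.35377); u = 672.8·(+0.45313)/1.35377 + 306.5 = 531.6962, v = 546.5·(+0.31859)/1.35377 + 247.5 = 376.1114
M2: Pc = R·M2+t = (+0.55670, +0.14246, +1.29361); u = 672.8·(+0.55670)/1.29361 + 306.5 = 596.0378, v = 546.5·(+0.14246)/1.29361 + 247.5 = 307.6843
M3: Pc = R·M3+t = (+0.37407, +0.03301, +1.29963); u = 672.8·(+0.37407)/1.29963 + 306.5 = 500.1523, v = 546.5·(+0.03301)/1.29963 + 247.5 = 261.3802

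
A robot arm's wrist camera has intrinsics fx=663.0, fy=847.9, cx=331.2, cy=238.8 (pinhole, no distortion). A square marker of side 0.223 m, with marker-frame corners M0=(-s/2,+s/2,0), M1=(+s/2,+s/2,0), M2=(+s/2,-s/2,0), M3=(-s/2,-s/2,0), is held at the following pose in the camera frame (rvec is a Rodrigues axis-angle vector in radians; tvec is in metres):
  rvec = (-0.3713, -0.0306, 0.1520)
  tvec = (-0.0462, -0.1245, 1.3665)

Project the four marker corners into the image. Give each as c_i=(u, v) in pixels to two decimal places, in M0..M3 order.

c0=(245.06, 213.87) c1=(355.25, 235.77) c2=(368.82, 112.26) c3=(264.98, 91.58)

Intrinsics K: fx=663.0, fy=847.9, cx=331.2, cy=238.8
Marker side s = 0.223 m; corners in marker frame (Z=0):
  M0 = (-0.1115, +0.1115, 0)
  M1 = (+0.1115, +0.1115, 0)
  M2 = (+0.1115, -0.1115, 0)
  M3 = (-0.1115, -0.1115, 0)
rvec = (-0.3713, -0.0306, 0.1520), |rvec| = θ = 0.40237 rad = 23.054°
Rodrigues: sinθ=0.39160, 1−cosθ=0.07987; R = I + sinθ·[k]× + (1−cosθ)·[k]×²:
    [+0.98814 -0.14233 -0.05762]
    [+0.15354 +0.92060 +0.35907]
    [+0.00194 -0.36366 +0.93153]
t = (-0.0462, -0.1245, 1.3665) m
M0: Pc = R·M0+t = (-0.17225, -0.03897, +1.32574); u = 663.0·(-0.17225)/1.32574 + 331.2 = 245.0593, v = 847.9·(-0.03897)/1.32574 + 238.8 = 213.8742
M1: Pc = R·M1+t = (+0.04811, -0.00473, +1.32617); u = 663.0·(+0.04811)/1.32617 + 331.2 = 355.2511, v = 847.9·(-0.00473)/1.32617 + 238.8 = 235.7731
M2: Pc = R·M2+t = (+0.07985, -0.21003, +1.40726); u = 663.0·(+0.07985)/1.40726 + 331.2 = 368.8182, v = 847.9·(-0.21003)/1.40726 + 238.8 = 112.2551
M3: Pc = R·M3+t = (-0.14051, -0.24427, +1.40683); u = 663.0·(-0.14051)/1.40683 + 331.2 = 264.9824, v = 847.9·(-0.24427)/1.40683 + 238.8 = 91.5805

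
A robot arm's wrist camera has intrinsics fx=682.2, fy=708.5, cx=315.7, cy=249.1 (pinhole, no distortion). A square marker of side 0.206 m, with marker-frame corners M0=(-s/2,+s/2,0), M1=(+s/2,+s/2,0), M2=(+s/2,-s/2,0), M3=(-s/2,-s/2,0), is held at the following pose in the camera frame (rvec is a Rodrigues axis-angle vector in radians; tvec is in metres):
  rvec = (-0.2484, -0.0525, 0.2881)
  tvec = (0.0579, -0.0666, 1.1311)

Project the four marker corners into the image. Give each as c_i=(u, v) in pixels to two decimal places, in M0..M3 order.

Intrinsics K: fx=682.2, fy=708.5, cx=315.7, cy=249.1
Marker side s = 0.206 m; corners in marker frame (Z=0):
  M0 = (-0.1030, +0.1030, 0)
  M1 = (+0.1030, +0.1030, 0)
  M2 = (+0.1030, -0.1030, 0)
  M3 = (-0.1030, -0.1030, 0)
rvec = (-0.2484, -0.0525, 0.2881), |rvec| = θ = 0.38401 rad = 22.002°
Rodrigues: sinθ=0.37464, 1−cosθ=0.07283; R = I + sinθ·[k]× + (1−cosθ)·[k]×²:
    [+0.95765 -0.27463 -0.08656]
    [+0.28751 +0.92853 +0.23487]
    [+0.01587 -0.24981 +0.96816]
t = (0.0579, -0.0666, 1.1311) m
M0: Pc = R·M0+t = (-0.06902, -0.00057, +1.10373); u = 682.2·(-0.06902)/1.10373 + 315.7 = 273.0371, v = 708.5·(-0.00057)/1.10373 + 249.1 = 248.7310
M1: Pc = R·M1+t = (+0.12825, +0.05865, +1.10700); u = 682.2·(+0.12825)/1.10700 + 315.7 = 394.7354, v = 708.5·(+0.05865)/1.10700 + 249.1 = 286.6386
M2: Pc = R·M2+t = (+0.18482, -0.13263, +1.15847); u = 682.2·(+0.18482)/1.15847 + 315.7 = 424.5399, v = 708.5·(-0.13263)/1.15847 + 249.1 = 167.9885
M3: Pc = R·M3+t = (-0.01245, -0.19185, +1.15520); u = 682.2·(-0.01245)/1.15520 + 315.7 = 308.3474, v = 708.5·(-0.19185)/1.15520 + 249.1 = 131.4337

c0=(273.04, 248.73) c1=(394.74, 286.64) c2=(424.54, 167.99) c3=(308.35, 131.43)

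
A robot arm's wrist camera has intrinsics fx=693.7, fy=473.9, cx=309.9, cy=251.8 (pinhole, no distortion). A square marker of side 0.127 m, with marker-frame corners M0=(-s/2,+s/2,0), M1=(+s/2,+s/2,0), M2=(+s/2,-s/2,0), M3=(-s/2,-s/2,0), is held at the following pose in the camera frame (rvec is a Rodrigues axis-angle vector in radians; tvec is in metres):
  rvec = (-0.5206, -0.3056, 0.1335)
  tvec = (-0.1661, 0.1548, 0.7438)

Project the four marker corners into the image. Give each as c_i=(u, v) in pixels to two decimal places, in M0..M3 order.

c0=(81.26, 385.74) c1=(205.91, 396.56) c2=(219.73, 319.42) c3=(106.24, 306.26)

Intrinsics K: fx=693.7, fy=473.9, cx=309.9, cy=251.8
Marker side s = 0.127 m; corners in marker frame (Z=0):
  M0 = (-0.0635, +0.0635, 0)
  M1 = (+0.0635, +0.0635, 0)
  M2 = (+0.0635, -0.0635, 0)
  M3 = (-0.0635, -0.0635, 0)
rvec = (-0.5206, -0.3056, 0.1335), |rvec| = θ = 0.61825 rad = 35.423°
Rodrigues: sinθ=0.57961, 1−cosθ=0.18511; R = I + sinθ·[k]× + (1−cosθ)·[k]×²:
    [+0.94614 -0.04811 -0.32016]
    [+0.20220 +0.86012 +0.46831]
    [+0.25284 -0.50782 +0.82352]
t = (-0.1661, 0.1548, 0.7438) m
M0: Pc = R·M0+t = (-0.22924, +0.19658, +0.69550); u = 693.7·(-0.22924)/0.69550 + 309.9 = 81.2576, v = 473.9·(+0.19658)/0.69550 + 251.8 = 385.7446
M1: Pc = R·M1+t = (-0.10907, +0.22226, +0.72761); u = 693.7·(-0.10907)/0.72761 + 309.9 = 205.9083, v = 473.9·(+0.22226)/0.72761 + 251.8 = 396.5588
M2: Pc = R·M2+t = (-0.10296, +0.11302, +0.79210); u = 693.7·(-0.10296)/0.79210 + 309.9 = 219.7263, v = 473.9·(+0.11302)/0.79210 + 251.8 = 319.4191
M3: Pc = R·M3+t = (-0.22313, +0.08734, +0.75999); u = 693.7·(-0.22313)/0.75999 + 309.9 = 106.2373, v = 473.9·(+0.08734)/0.75999 + 251.8 = 306.2634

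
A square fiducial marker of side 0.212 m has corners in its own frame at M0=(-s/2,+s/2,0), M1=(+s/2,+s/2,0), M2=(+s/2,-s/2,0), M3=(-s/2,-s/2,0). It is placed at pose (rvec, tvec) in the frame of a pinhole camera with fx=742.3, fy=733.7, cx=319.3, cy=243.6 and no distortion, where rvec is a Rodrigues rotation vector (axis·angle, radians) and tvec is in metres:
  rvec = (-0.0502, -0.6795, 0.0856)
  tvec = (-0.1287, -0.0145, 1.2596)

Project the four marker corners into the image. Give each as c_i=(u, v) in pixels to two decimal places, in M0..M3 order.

Intrinsics K: fx=742.3, fy=733.7, cx=319.3, cy=243.6
Marker side s = 0.212 m; corners in marker frame (Z=0):
  M0 = (-0.1060, +0.1060, 0)
  M1 = (+0.1060, +0.1060, 0)
  M2 = (+0.1060, -0.1060, 0)
  M3 = (-0.1060, -0.1060, 0)
rvec = (-0.0502, -0.6795, 0.0856), |rvec| = θ = 0.68671 rad = 39.345°
Rodrigues: sinθ=0.63399, 1−cosθ=0.22666; R = I + sinθ·[k]× + (1−cosθ)·[k]×²:
    [+0.77455 -0.06263 -0.62941]
    [+0.09542 +0.99527 +0.01839]
    [+0.62527 -0.07430 +0.77686]
t = (-0.1287, -0.0145, 1.2596) m
M0: Pc = R·M0+t = (-0.21744, +0.08088, +1.18544); u = 742.3·(-0.21744)/1.18544 + 319.3 = 183.1429, v = 733.7·(+0.08088)/1.18544 + 243.6 = 293.6606
M1: Pc = R·M1+t = (-0.05324, +0.10111, +1.31800); u = 742.3·(-0.05324)/1.31800 + 319.3 = 289.3169, v = 733.7·(+0.10111)/1.31800 + 243.6 = 299.8873
M2: Pc = R·M2+t = (-0.03996, -0.10988, +1.33376); u = 742.3·(-0.03996)/1.33376 + 319.3 = 297.0610, v = 733.7·(-0.10988)/1.33376 + 243.6 = 183.1531
M3: Pc = R·M3+t = (-0.20416, -0.13011, +1.20120); u = 742.3·(-0.20416)/1.20120 + 319.3 = 193.1340, v = 733.7·(-0.13011)/1.20120 + 243.6 = 164.1258

c0=(183.14, 293.66) c1=(289.32, 299.89) c2=(297.06, 183.15) c3=(193.13, 164.13)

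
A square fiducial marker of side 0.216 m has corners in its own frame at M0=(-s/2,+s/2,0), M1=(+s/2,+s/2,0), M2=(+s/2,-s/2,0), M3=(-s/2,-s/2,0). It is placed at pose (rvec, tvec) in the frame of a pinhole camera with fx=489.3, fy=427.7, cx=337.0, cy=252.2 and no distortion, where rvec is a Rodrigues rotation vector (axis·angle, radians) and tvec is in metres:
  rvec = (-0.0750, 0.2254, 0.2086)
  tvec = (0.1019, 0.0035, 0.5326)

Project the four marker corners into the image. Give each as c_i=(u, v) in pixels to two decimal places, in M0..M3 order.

c0=(315.63, 320.10) c1=(514.06, 362.98) c2=(554.27, 185.02) c3=(356.14, 158.64)

Intrinsics K: fx=489.3, fy=427.7, cx=337.0, cy=252.2
Marker side s = 0.216 m; corners in marker frame (Z=0):
  M0 = (-0.1080, +0.1080, 0)
  M1 = (+0.1080, +0.1080, 0)
  M2 = (+0.1080, -0.1080, 0)
  M3 = (-0.1080, -0.1080, 0)
rvec = (-0.0750, 0.2254, 0.2086), |rvec| = θ = 0.31614 rad = 18.113°
Rodrigues: sinθ=0.31090, 1−cosθ=0.04956; R = I + sinθ·[k]× + (1−cosθ)·[k]×²:
    [+0.95323 -0.21352 +0.21391]
    [+0.19676 +0.97563 +0.09707]
    [-0.22942 -0.05044 +0.97202]
t = (0.1019, 0.0035, 0.5326) m
M0: Pc = R·M0+t = (-0.02411, +0.08762, +0.55193); u = 489.3·(-0.02411)/0.55193 + 337.0 = 315.6261, v = 427.7·(+0.08762)/0.55193 + 252.2 = 320.0970
M1: Pc = R·M1+t = (+0.18179, +0.13012, +0.50237); u = 489.3·(+0.18179)/0.50237 + 337.0 = 514.0572, v = 427.7·(+0.13012)/0.50237 + 252.2 = 362.9774
M2: Pc = R·M2+t = (+0.22791, -0.08062, +0.51327); u = 489.3·(+0.22791)/0.51327 + 337.0 = 554.2661, v = 427.7·(-0.08062)/0.51327 + 252.2 = 185.0220
M3: Pc = R·M3+t = (+0.02201, -0.12312, +0.56283); u = 489.3·(+0.02201)/0.56283 + 337.0 = 356.1361, v = 427.7·(-0.12312)/0.56283 + 252.2 = 158.6402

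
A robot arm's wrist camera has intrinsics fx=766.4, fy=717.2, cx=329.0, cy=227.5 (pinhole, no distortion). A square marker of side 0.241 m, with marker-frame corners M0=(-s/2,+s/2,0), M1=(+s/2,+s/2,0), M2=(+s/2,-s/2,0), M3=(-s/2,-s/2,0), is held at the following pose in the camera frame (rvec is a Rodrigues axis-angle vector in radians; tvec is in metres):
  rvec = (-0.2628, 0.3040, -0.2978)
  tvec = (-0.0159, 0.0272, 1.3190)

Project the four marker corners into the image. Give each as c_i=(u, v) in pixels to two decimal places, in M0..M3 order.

c0=(272.99, 324.40) c1=(404.62, 284.33) c2=(366.17, 160.82) c3=(243.02, 204.27)

Intrinsics K: fx=766.4, fy=717.2, cx=329.0, cy=227.5
Marker side s = 0.241 m; corners in marker frame (Z=0):
  M0 = (-0.1205, +0.1205, 0)
  M1 = (+0.1205, +0.1205, 0)
  M2 = (+0.1205, -0.1205, 0)
  M3 = (-0.1205, -0.1205, 0)
rvec = (-0.2628, 0.3040, -0.2978), |rvec| = θ = 0.50016 rad = 28.657°
Rodrigues: sinθ=0.47957, 1−cosθ=0.12250; R = I + sinθ·[k]× + (1−cosθ)·[k]×²:
    [+0.91132 +0.24642 +0.32980]
    [-0.32466 +0.92276 +0.20765]
    [-0.25316 -0.29631 +0.92093]
t = (-0.0159, 0.0272, 1.3190) m
M0: Pc = R·M0+t = (-0.09602, +0.17751, +1.31380); u = 766.4·(-0.09602)/1.31380 + 329.0 = 272.9866, v = 717.2·(+0.17751)/1.31380 + 227.5 = 324.4040
M1: Pc = R·M1+t = (+0.12361, +0.09927, +1.25279); u = 766.4·(+0.12361)/1.25279 + 329.0 = 404.6176, v = 717.2·(+0.09927)/1.25279 + 227.5 = 284.3309
M2: Pc = R·M2+t = (+0.06422, -0.12311, +1.32420); u = 766.4·(+0.06422)/1.32420 + 329.0 = 366.1688, v = 717.2·(-0.12311)/1.32420 + 227.5 = 160.8205
M3: Pc = R·M3+t = (-0.15541, -0.04487, +1.38521); u = 766.4·(-0.15541)/1.38521 + 329.0 = 243.0171, v = 717.2·(-0.04487)/1.38521 + 227.5 = 204.2679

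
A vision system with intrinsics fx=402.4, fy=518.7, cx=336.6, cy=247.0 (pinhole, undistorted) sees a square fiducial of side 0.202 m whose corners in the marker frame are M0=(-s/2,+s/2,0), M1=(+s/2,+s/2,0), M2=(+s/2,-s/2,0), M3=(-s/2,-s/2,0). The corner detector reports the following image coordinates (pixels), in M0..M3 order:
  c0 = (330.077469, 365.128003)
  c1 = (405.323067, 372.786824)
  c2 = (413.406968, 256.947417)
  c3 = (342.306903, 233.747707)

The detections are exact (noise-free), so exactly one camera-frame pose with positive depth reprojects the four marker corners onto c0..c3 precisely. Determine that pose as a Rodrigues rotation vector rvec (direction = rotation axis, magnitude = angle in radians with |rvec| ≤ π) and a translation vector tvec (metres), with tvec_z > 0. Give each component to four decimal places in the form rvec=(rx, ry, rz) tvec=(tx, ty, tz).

Intrinsics K: fx=402.4, fy=518.7, cx=336.6, cy=247.0
Marker side s = 0.202 m; corners in marker frame (Z=0):
  M0 = (-0.1010, +0.1010, 0)
  M1 = (+0.1010, +0.1010, 0)
  M2 = (+0.1010, -0.1010, 0)
  M3 = (-0.1010, -0.1010, 0)
Detected image corners:
  c0 = (330.077469, 365.128003) px
  c1 = (405.323067, 372.786824) px
  c2 = (413.406968, 256.947417) px
  c3 = (342.306903, 233.747707) px
Planar DLT: solve 8×8 A·h = b for H (H[2,2]=1):
  H  [+602.93906 -120.72512 +375.26436]
  H  [+275.61014 +550.82433 +306.46517]
  H  [+0.64621 -0.19077 +1.00000]
B = K⁻¹H; ‖b₁‖=1.176862, ‖b₂‖=1.176862; λ = 2/(‖b₁‖+‖b₂‖) = 0.849717, sign → tz>0 ⇒ λ=+0.849717
r₁ = λ·B[:,0] = (+0.81387,+0.19002,+0.54910); r₂ = λ·B[:,1] = (-0.11933,+0.97953,-0.16210)
r₃ = r₁×r₂ = (-0.56866,+0.06640,+0.81989); SVD([r₁ r₂ r₃]) → R = UVᵀ:
  R  [+0.81387 -0.11933 -0.56866]
  R  [+0.19002 +0.97953 +0.06640]
  R  [+0.54910 -0.16210 +0.81989]
t = (+0.08164, +0.09741, +0.84972) m
tr R = 2.613287; θ = arccos((tr R − 1)/2) = 0.632345 rad = 36.231°
axis k = ((R−Rᵀ)₃₂, (R−Rᵀ)₁₃, (R−Rᵀ)₂₁) / (2 sinθ) = (-0.193304, -0.945592, +0.261703)
rvec = θ·k = (-0.122235, -0.597941, +0.165486)

rvec=(-0.1222, -0.5979, 0.1655) tvec=(0.0816, 0.0974, 0.8497)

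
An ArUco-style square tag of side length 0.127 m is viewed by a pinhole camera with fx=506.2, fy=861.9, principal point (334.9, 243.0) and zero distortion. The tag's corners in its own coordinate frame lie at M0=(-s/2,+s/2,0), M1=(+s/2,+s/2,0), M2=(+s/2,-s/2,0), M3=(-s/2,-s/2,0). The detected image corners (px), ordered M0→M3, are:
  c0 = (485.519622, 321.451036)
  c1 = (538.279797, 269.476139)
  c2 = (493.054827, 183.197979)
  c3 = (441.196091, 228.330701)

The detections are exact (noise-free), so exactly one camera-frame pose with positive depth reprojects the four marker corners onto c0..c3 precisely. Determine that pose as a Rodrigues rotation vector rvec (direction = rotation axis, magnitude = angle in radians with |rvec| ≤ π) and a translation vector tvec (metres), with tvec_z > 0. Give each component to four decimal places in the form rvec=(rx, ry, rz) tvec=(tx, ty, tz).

Intrinsics K: fx=506.2, fy=861.9, cx=334.9, cy=243.0
Marker side s = 0.127 m; corners in marker frame (Z=0):
  M0 = (-0.0635, +0.0635, 0)
  M1 = (+0.0635, +0.0635, 0)
  M2 = (+0.0635, -0.0635, 0)
  M3 = (-0.0635, -0.0635, 0)
Detected image corners:
  c0 = (485.519622, 321.451036) px
  c1 = (538.279797, 269.476139) px
  c2 = (493.054827, 183.197979) px
  c3 = (441.196091, 228.330701) px
Planar DLT: solve 8×8 A·h = b for H (H[2,2]=1):
  H  [+588.13625 +135.26427 +489.47965]
  H  [-291.26819 +594.39089 +248.79395]
  H  [+0.36026 -0.44405 +1.00000]
B = K⁻¹H; ‖b₁‖=1.084362, ‖b₂‖=1.084362; λ = 2/(‖b₁‖+‖b₂‖) = 0.922201, sign → tz>0 ⇒ λ=+0.922201
r₁ = λ·B[:,0] = (+0.85167,-0.40531,+0.33223); r₂ = λ·B[:,1] = (+0.51735,+0.75143,-0.40951)
r₃ = r₁×r₂ = (-0.08367,+0.52065,+0.84966); SVD([r₁ r₂ r₃]) → R = UVᵀ:
  R  [+0.85167 +0.51735 -0.08367]
  R  [-0.40531 +0.75143 +0.52065]
  R  [+0.33223 -0.40951 +0.84966]
t = (+0.28162, +0.00620, +0.92220) m
tr R = 2.452765; θ = arccos((tr R − 1)/2) = 0.757753 rad = 43.416°
axis k = ((R−Rᵀ)₃₂, (R−Rᵀ)₁₃, (R−Rᵀ)₂₁) / (2 sinθ) = (-0.676681, -0.302565, -0.671236)
rvec = θ·k = (-0.512757, -0.229269, -0.508631)

rvec=(-0.5128, -0.2293, -0.5086) tvec=(0.2816, 0.0062, 0.9222)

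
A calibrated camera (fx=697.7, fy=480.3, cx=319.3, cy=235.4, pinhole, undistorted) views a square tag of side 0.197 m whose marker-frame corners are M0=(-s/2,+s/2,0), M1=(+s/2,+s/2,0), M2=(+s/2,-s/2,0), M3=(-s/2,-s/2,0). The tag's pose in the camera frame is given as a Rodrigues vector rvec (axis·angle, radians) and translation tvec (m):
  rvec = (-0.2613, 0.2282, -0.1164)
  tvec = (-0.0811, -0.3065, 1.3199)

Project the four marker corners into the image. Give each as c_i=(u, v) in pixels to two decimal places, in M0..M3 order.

Intrinsics K: fx=697.7, fy=480.3, cx=319.3, cy=235.4
Marker side s = 0.197 m; corners in marker frame (Z=0):
  M0 = (-0.0985, +0.0985, 0)
  M1 = (+0.0985, +0.0985, 0)
  M2 = (+0.0985, -0.0985, 0)
  M3 = (-0.0985, -0.0985, 0)
rvec = (-0.2613, 0.2282, -0.1164), |rvec| = θ = 0.36593 rad = 20.966°
Rodrigues: sinθ=0.35781, 1−cosθ=0.06621; R = I + sinθ·[k]× + (1−cosθ)·[k]×²:
    [+0.96755 +0.08434 +0.23818]
    [-0.14330 +0.95954 +0.24237]
    [-0.20810 -0.26864 +0.94049]
t = (-0.0811, -0.3065, 1.3199) m
M0: Pc = R·M0+t = (-0.16810, -0.19787, +1.31394); u = 697.7·(-0.16810)/1.31394 + 319.3 = 230.0407, v = 480.3·(-0.19787)/1.31394 + 235.4 = 163.0701
M1: Pc = R·M1+t = (+0.02251, -0.22610, +1.27294); u = 697.7·(+0.02251)/1.27294 + 319.3 = 331.6383, v = 480.3·(-0.22610)/1.27294 + 235.4 = 150.0888
M2: Pc = R·M2+t = (+0.00590, -0.41513, +1.32586); u = 697.7·(+0.00590)/1.32586 + 319.3 = 322.4030, v = 480.3·(-0.41513)/1.32586 + 235.4 = 85.0172
M3: Pc = R·M3+t = (-0.18471, -0.38690, +1.36686); u = 697.7·(-0.18471)/1.36686 + 319.3 = 225.0160, v = 480.3·(-0.38690)/1.36686 + 235.4 = 99.4476

c0=(230.04, 163.07) c1=(331.64, 150.09) c2=(322.40, 85.02) c3=(225.02, 99.45)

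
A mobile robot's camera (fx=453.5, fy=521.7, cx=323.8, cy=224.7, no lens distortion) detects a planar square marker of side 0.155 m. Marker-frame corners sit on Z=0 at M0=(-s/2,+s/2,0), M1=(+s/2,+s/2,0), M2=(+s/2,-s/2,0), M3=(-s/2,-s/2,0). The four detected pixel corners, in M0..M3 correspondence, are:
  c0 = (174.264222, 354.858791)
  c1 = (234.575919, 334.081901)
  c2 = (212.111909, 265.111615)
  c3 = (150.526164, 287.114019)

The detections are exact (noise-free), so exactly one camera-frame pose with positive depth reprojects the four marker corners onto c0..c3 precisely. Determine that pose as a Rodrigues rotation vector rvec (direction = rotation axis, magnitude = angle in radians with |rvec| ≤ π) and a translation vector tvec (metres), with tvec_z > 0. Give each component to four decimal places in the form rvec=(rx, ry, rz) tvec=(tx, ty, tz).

Intrinsics K: fx=453.5, fy=521.7, cx=323.8, cy=224.7
Marker side s = 0.155 m; corners in marker frame (Z=0):
  M0 = (-0.0775, +0.0775, 0)
  M1 = (+0.0775, +0.0775, 0)
  M2 = (+0.0775, -0.0775, 0)
  M3 = (-0.0775, -0.0775, 0)
Detected image corners:
  c0 = (174.264222, 354.858791) px
  c1 = (234.575919, 334.081901) px
  c2 = (212.111909, 265.111615) px
  c3 = (150.526164, 287.114019) px
Planar DLT: solve 8×8 A·h = b for H (H[2,2]=1):
  H  [+380.49978 +179.87167 +192.85745]
  H  [-158.32747 +490.56674 +310.76918]
  H  [-0.06568 +0.15975 +1.00000]
B = K⁻¹H; ‖b₁‖=0.930002, ‖b₂‖=0.930002; λ = 2/(‖b₁‖+‖b₂‖) = 1.075266, sign → tz>0 ⇒ λ=+1.075266
r₁ = λ·B[:,0] = (+0.95260,-0.29591,-0.07062); r₂ = λ·B[:,1] = (+0.30383,+0.93711,+0.17178)
r₃ = r₁×r₂ = (+0.01535,-0.18509,+0.98260); SVD([r₁ r₂ r₃]) → R = UVᵀ:
  R  [+0.95260 +0.30383 +0.01535]
  R  [-0.29591 +0.93711 -0.18509]
  R  [-0.07062 +0.17178 +0.98260]
t = (-0.31047, +0.17740, +1.07527) m
tr R = 2.872315; θ = arccos((tr R − 1)/2) = 0.359260 rad = 20.584°
axis k = ((R−Rᵀ)₃₂, (R−Rᵀ)₁₃, (R−Rᵀ)₂₁) / (2 sinθ) = (+0.507524, +0.122256, -0.852920)
rvec = θ·k = (+0.182333, +0.043922, -0.306420)

rvec=(0.1823, 0.0439, -0.3064) tvec=(-0.3105, 0.1774, 1.0753)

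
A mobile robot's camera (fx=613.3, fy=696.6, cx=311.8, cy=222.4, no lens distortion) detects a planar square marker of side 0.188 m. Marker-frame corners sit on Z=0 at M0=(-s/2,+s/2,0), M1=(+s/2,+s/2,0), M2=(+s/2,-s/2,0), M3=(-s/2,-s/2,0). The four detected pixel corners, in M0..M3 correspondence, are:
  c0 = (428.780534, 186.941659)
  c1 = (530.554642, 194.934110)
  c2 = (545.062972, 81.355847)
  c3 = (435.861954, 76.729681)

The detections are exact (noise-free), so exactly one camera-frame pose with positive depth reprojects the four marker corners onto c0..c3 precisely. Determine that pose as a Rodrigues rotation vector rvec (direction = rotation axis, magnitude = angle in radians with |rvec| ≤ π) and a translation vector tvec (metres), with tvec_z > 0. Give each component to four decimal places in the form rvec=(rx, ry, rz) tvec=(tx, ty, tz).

rvec=(0.4136, 0.2192, 0.0374) tvec=(0.3175, -0.1389, 1.1307)

Intrinsics K: fx=613.3, fy=696.6, cx=311.8, cy=222.4
Marker side s = 0.188 m; corners in marker frame (Z=0):
  M0 = (-0.0940, +0.0940, 0)
  M1 = (+0.0940, +0.0940, 0)
  M2 = (+0.0940, -0.0940, 0)
  M3 = (-0.0940, -0.0940, 0)
Detected image corners:
  c0 = (428.780534, 186.941659) px
  c1 = (530.554642, 194.934110) px
  c2 = (545.062972, 81.355847) px
  c3 = (435.861954, 76.729681) px
Planar DLT: solve 8×8 A·h = b for H (H[2,2]=1):
  H  [+473.08273 +115.63070 +483.99145]
  H  [+9.54805 +643.10090 +136.80950]
  H  [-0.18010 +0.35607 +1.00000]
B = K⁻¹H; ‖b₁‖=0.884400, ‖b₂‖=0.884400; λ = 2/(‖b₁‖+‖b₂‖) = 1.130710, sign → tz>0 ⇒ λ=+1.130710
r₁ = λ·B[:,0] = (+0.97573,+0.08051,-0.20364); r₂ = λ·B[:,1] = (+0.00850,+0.91533,+0.40261)
r₃ = r₁×r₂ = (+0.21881,-0.39457,+0.89243); SVD([r₁ r₂ r₃]) → R = UVᵀ:
  R  [+0.97573 +0.00850 +0.21881]
  R  [+0.08051 +0.91533 -0.39457]
  R  [-0.20364 +0.40261 +0.89243]
t = (+0.31746, -0.13893, +1.13071) m
tr R = 2.783495; θ = arccos((tr R − 1)/2) = 0.469604 rad = 26.906°
axis k = ((R−Rᵀ)₃₂, (R−Rᵀ)₁₃, (R−Rᵀ)₂₁) / (2 sinθ) = (+0.880793, +0.466767, +0.079570)
rvec = θ·k = (+0.413624, +0.219196, +0.037367)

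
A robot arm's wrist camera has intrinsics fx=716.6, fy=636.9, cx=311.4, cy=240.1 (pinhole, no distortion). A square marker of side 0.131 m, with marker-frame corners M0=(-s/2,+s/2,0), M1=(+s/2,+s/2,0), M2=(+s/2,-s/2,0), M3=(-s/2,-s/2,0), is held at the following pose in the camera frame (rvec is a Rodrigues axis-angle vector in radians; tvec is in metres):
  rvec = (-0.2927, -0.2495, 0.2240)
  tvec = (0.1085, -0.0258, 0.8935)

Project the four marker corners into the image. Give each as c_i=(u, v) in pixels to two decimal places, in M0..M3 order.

Intrinsics K: fx=716.6, fy=636.9, cx=311.4, cy=240.1
Marker side s = 0.131 m; corners in marker frame (Z=0):
  M0 = (-0.0655, +0.0655, 0)
  M1 = (+0.0655, +0.0655, 0)
  M2 = (+0.0655, -0.0655, 0)
  M3 = (-0.0655, -0.0655, 0)
rvec = (-0.2927, -0.2495, 0.2240), |rvec| = θ = 0.44508 rad = 25.501°
Rodrigues: sinθ=0.43053, 1−cosθ=0.09743; R = I + sinθ·[k]× + (1−cosθ)·[k]×²:
    [+0.94471 -0.18076 -0.27359]
    [+0.25259 +0.93319 +0.25565]
    [+0.20910 -0.31062 +0.92725]
t = (0.1085, -0.0258, 0.8935) m
M0: Pc = R·M0+t = (+0.03478, +0.01878, +0.85946); u = 716.6·(+0.03478)/0.85946 + 311.4 = 340.4003, v = 636.9·(+0.01878)/0.85946 + 240.1 = 254.0162
M1: Pc = R·M1+t = (+0.15854, +0.05187, +0.88685); u = 716.6·(+0.15854)/0.88685 + 311.4 = 439.5036, v = 636.9·(+0.05187)/0.88685 + 240.1 = 277.3500
M2: Pc = R·M2+t = (+0.18222, -0.07038, +0.92754); u = 716.6·(+0.18222)/0.92754 + 311.4 = 452.1782, v = 636.9·(-0.07038)/0.92754 + 240.1 = 191.7739
M3: Pc = R·M3+t = (+0.05846, -0.10347, +0.90015); u = 716.6·(+0.05846)/0.90015 + 311.4 = 357.9406, v = 636.9·(-0.10347)/0.90015 + 240.1 = 166.8908

c0=(340.40, 254.02) c1=(439.50, 277.35) c2=(452.18, 191.77) c3=(357.94, 166.89)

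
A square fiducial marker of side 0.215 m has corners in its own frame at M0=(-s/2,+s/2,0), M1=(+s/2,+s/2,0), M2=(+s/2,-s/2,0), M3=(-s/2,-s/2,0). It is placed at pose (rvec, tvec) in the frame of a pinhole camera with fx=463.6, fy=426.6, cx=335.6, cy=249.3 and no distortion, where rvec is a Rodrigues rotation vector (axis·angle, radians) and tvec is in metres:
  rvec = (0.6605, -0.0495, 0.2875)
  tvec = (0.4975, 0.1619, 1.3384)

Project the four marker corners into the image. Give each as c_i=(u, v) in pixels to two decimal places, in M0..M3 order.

Intrinsics K: fx=463.6, fy=426.6, cx=335.6, cy=249.3
Marker side s = 0.215 m; corners in marker frame (Z=0):
  M0 = (-0.1075, +0.1075, 0)
  M1 = (+0.1075, +0.1075, 0)
  M2 = (+0.1075, -0.1075, 0)
  M3 = (-0.1075, -0.1075, 0)
rvec = (0.6605, -0.0495, 0.2875), |rvec| = θ = 0.72206 rad = 41.371°
Rodrigues: sinθ=0.66093, 1−cosθ=0.24955; R = I + sinθ·[k]× + (1−cosθ)·[k]×²:
    [+0.95926 -0.27881 +0.04558]
    [+0.24751 +0.75162 -0.61140]
    [+0.13620 +0.59777 +0.79001]
t = (0.4975, 0.1619, 1.3384) m
M0: Pc = R·M0+t = (+0.36441, +0.21609, +1.38802); u = 463.6·(+0.36441)/1.38802 + 335.6 = 457.3124, v = 426.6·(+0.21609)/1.38802 + 249.3 = 315.7146
M1: Pc = R·M1+t = (+0.57065, +0.26931, +1.41730); u = 463.6·(+0.57065)/1.41730 + 335.6 = 522.2594, v = 426.6·(+0.26931)/1.41730 + 249.3 = 330.3598
M2: Pc = R·M2+t = (+0.63059, +0.10771, +1.28878); u = 463.6·(+0.63059)/1.28878 + 335.6 = 562.4367, v = 426.6·(+0.10771)/1.28878 + 249.3 = 284.9526
M3: Pc = R·M3+t = (+0.42435, +0.05449, +1.25950); u = 463.6·(+0.42435)/1.25950 + 335.6 = 491.7966, v = 426.6·(+0.05449)/1.25950 + 249.3 = 267.7572

c0=(457.31, 315.71) c1=(522.26, 330.36) c2=(562.44, 284.95) c3=(491.80, 267.76)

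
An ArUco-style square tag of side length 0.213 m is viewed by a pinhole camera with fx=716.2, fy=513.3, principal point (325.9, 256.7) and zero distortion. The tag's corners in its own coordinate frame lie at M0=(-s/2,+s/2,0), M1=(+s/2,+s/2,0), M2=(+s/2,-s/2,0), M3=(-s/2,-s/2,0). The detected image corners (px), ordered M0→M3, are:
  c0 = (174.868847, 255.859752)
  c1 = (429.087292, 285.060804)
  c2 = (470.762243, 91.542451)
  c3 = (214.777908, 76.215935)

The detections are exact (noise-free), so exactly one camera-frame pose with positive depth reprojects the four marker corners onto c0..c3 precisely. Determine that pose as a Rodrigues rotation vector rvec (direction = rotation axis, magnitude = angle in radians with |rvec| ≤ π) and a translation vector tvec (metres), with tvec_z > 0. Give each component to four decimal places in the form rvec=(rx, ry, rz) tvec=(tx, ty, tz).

rvec=(-0.0288, 0.2003, 0.1533) tvec=(-0.0066, -0.0903, 0.5785)

Intrinsics K: fx=716.2, fy=513.3, cx=325.9, cy=256.7
Marker side s = 0.213 m; corners in marker frame (Z=0):
  M0 = (-0.1065, +0.1065, 0)
  M1 = (+0.1065, +0.1065, 0)
  M2 = (+0.1065, -0.1065, 0)
  M3 = (-0.1065, -0.1065, 0)
Detected image corners:
  c0 = (174.868847, 255.859752) px
  c1 = (429.087292, 285.060804) px
  c2 = (470.762243, 91.542451) px
  c3 = (214.777908, 76.215935) px
Planar DLT: solve 8×8 A·h = b for H (H[2,2]=1):
  H  [+1086.00339 -198.73791 +317.71844]
  H  [+43.07632 +870.71068 +176.53166]
  H  [-0.34639 -0.02289 +1.00000]
B = K⁻¹H; ‖b₁‖=1.728656, ‖b₂‖=1.728656; λ = 2/(‖b₁‖+‖b₂‖) = 0.578484, sign → tz>0 ⇒ λ=+0.578484
r₁ = λ·B[:,0] = (+0.96836,+0.14876,-0.20038); r₂ = λ·B[:,1] = (-0.15450,+0.98790,-0.01324)
r₃ = r₁×r₂ = (+0.19599,+0.04378,+0.97963); SVD([r₁ r₂ r₃]) → R = UVᵀ:
  R  [+0.96836 -0.15450 +0.19599]
  R  [+0.14876 +0.98790 +0.04378]
  R  [-0.20038 -0.01324 +0.97963]
t = (-0.00661, -0.09035, +0.57848) m
tr R = 2.935893; θ = arccos((tr R − 1)/2) = 0.253875 rad = 14.546°
axis k = ((R−Rᵀ)₃₂, (R−Rᵀ)₁₃, (R−Rᵀ)₂₁) / (2 sinθ) = (-0.113519, +0.789078, +0.603714)
rvec = θ·k = (-0.028820, +0.200327, +0.153268)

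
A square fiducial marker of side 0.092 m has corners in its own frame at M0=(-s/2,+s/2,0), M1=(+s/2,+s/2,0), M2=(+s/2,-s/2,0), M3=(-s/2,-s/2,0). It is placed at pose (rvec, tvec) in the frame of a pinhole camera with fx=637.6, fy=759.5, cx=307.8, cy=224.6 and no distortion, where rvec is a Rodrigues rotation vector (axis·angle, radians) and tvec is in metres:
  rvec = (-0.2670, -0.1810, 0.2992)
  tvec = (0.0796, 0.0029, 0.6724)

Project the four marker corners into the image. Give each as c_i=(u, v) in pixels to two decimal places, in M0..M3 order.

Intrinsics K: fx=637.6, fy=759.5, cx=307.8, cy=224.6
Marker side s = 0.092 m; corners in marker frame (Z=0):
  M0 = (-0.0460, +0.0460, 0)
  M1 = (+0.0460, +0.0460, 0)
  M2 = (+0.0460, -0.0460, 0)
  M3 = (-0.0460, -0.0460, 0)
rvec = (-0.2670, -0.1810, 0.2992), |rvec| = θ = 0.43997 rad = 25.208°
Rodrigues: sinθ=0.42591, 1−cosθ=0.09523; R = I + sinθ·[k]× + (1−cosθ)·[k]×²:
    [+0.93984 -0.26586 -0.21452]
    [+0.31342 +0.92088 +0.23183]
    [+0.13591 -0.28511 +0.94881]
t = (0.0796, 0.0029, 0.6724) m
M0: Pc = R·M0+t = (+0.02414, +0.03084, +0.65303); u = 637.6·(+0.02414)/0.65303 + 307.8 = 331.3672, v = 759.5·(+0.03084)/0.65303 + 224.6 = 260.4721
M1: Pc = R·M1+t = (+0.11060, +0.05968, +0.66554); u = 637.6·(+0.11060)/0.66554 + 307.8 = 413.7601, v = 759.5·(+0.05968)/0.66554 + 224.6 = 292.7034
M2: Pc = R·M2+t = (+0.13506, -0.02504, +0.69177); u = 637.6·(+0.13506)/0.69177 + 307.8 = 432.2866, v = 759.5·(-0.02504)/0.69177 + 224.6 = 197.1044
M3: Pc = R·M3+t = (+0.04860, -0.05388, +0.67926); u = 637.6·(+0.04860)/0.67926 + 307.8 = 353.4164, v = 759.5·(-0.05388)/0.67926 + 224.6 = 164.3580

c0=(331.37, 260.47) c1=(413.76, 292.70) c2=(432.29, 197.10) c3=(353.42, 164.36)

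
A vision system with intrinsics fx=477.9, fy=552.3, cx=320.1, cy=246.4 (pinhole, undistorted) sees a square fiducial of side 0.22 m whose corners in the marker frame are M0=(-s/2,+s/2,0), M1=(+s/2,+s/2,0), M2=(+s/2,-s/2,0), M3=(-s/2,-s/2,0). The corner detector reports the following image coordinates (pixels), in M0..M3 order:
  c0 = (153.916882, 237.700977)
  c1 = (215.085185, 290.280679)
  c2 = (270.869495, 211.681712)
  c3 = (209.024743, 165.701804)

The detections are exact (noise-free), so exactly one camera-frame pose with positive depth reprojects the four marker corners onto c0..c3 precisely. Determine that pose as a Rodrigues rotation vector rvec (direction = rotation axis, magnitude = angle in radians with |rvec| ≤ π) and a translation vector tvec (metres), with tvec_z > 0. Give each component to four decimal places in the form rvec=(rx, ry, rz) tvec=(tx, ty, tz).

rvec=(-0.3436, 0.2565, 0.6055) tvec=(-0.2780, -0.0480, 1.2279)

Intrinsics K: fx=477.9, fy=552.3, cx=320.1, cy=246.4
Marker side s = 0.22 m; corners in marker frame (Z=0):
  M0 = (-0.1100, +0.1100, 0)
  M1 = (+0.1100, +0.1100, 0)
  M2 = (+0.1100, -0.1100, 0)
  M3 = (-0.1100, -0.1100, 0)
Detected image corners:
  c0 = (153.916882, 237.700977) px
  c1 = (215.085185, 290.280679) px
  c2 = (270.869495, 211.681712) px
  c3 = (209.024743, 165.701804) px
Planar DLT: solve 8×8 A·h = b for H (H[2,2]=1):
  H  [+222.06404 -293.24650 +211.89977]
  H  [+162.30648 +297.81149 +224.80112]
  H  [-0.27115 -0.19444 +1.00000]
B = K⁻¹H; ‖b₁‖=0.814429, ‖b₂‖=0.814429; λ = 2/(‖b₁‖+‖b₂‖) = 1.227853, sign → tz>0 ⇒ λ=+1.227853
r₁ = λ·B[:,0] = (+0.79354,+0.50937,-0.33293); r₂ = λ·B[:,1] = (-0.59352,+0.76860,-0.23874)
r₃ = r₁×r₂ = (+0.13428,+0.38705,+0.91223); SVD([r₁ r₂ r₃]) → R = UVᵀ:
  R  [+0.79354 -0.59352 +0.13428]
  R  [+0.50937 +0.76860 +0.38705]
  R  [-0.33293 -0.23874 +0.91223]
t = (-0.27800, -0.04802, +1.22785) m
tr R = 2.474363; θ = arccos((tr R − 1)/2) = 0.741907 rad = 42.508°
axis k = ((R−Rᵀ)₃₂, (R−Rᵀ)₁₃, (R−Rᵀ)₂₁) / (2 sinθ) = (-0.463075, +0.345725, +0.816110)
rvec = θ·k = (-0.343558, +0.256496, +0.605478)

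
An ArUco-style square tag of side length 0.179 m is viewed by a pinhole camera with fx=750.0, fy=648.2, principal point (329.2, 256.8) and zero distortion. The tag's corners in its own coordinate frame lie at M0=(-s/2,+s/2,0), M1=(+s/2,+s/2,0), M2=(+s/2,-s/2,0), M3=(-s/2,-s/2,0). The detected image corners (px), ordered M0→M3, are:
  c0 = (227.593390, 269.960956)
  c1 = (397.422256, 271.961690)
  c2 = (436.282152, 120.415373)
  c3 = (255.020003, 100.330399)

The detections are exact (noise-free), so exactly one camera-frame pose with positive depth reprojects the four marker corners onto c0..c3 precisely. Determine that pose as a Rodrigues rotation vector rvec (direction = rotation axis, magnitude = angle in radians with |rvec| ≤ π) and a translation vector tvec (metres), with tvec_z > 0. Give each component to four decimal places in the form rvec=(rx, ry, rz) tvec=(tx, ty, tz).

rvec=(0.3727, -0.4190, 0.1031) tvec=(0.0036, -0.0671, 0.6965)

Intrinsics K: fx=750.0, fy=648.2, cx=329.2, cy=256.8
Marker side s = 0.179 m; corners in marker frame (Z=0):
  M0 = (-0.0895, +0.0895, 0)
  M1 = (+0.0895, +0.0895, 0)
  M2 = (+0.0895, -0.0895, 0)
  M3 = (-0.0895, -0.0895, 0)
Detected image corners:
  c0 = (227.593390, 269.960956) px
  c1 = (397.422256, 271.961690) px
  c2 = (436.282152, 120.415373) px
  c3 = (255.020003, 100.330399) px
Planar DLT: solve 8×8 A·h = b for H (H[2,2]=1):
  H  [+1175.58793 -30.07323 +333.05757]
  H  [+173.24341 +985.28887 +194.38572]
  H  [+0.59636 +0.47645 +1.00000]
B = K⁻¹H; ‖b₁‖=1.435768, ‖b₂‖=1.435768; λ = 2/(‖b₁‖+‖b₂‖) = 0.696492, sign → tz>0 ⇒ λ=+0.696492
r₁ = λ·B[:,0] = (+0.90940,+0.02160,+0.41536); r₂ = λ·B[:,1] = (-0.17358,+0.92723,+0.33184)
r₃ = r₁×r₂ = (-0.37796,-0.37388,+0.84697); SVD([r₁ r₂ r₃]) → R = UVᵀ:
  R  [+0.90940 -0.17358 -0.37796]
  R  [+0.02160 +0.92723 -0.37388]
  R  [+0.41536 +0.33184 +0.84697]
t = (+0.00358, -0.06706, +0.69649) m
tr R = 2.683600; θ = arccos((tr R − 1)/2) = 0.570188 rad = 32.669°
axis k = ((R−Rᵀ)₃₂, (R−Rᵀ)₁₃, (R−Rᵀ)₂₁) / (2 sinθ) = (+0.653698, -0.734842, +0.180793)
rvec = θ·k = (+0.372730, -0.418998, +0.103086)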